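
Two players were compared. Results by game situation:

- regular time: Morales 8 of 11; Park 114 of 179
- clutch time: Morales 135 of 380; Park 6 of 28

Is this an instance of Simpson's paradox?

Regular time: Morales 8/11 = 72.7%, Park 114/179 = 63.7% → Morales
Clutch time: Morales 135/380 = 35.5%, Park 6/28 = 21.4% → Morales
Overall: Morales 143/391 = 36.6%, Park 120/207 = 58.0% → Park
Morales wins each game group but Park wins overall — the comparison reverses. Morales's attempts skew toward clutch time, which has a lower base rate.

Yes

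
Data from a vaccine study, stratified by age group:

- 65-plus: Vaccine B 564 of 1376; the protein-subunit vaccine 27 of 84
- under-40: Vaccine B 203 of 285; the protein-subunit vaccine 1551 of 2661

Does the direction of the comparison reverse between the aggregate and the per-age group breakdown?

65-plus: Vaccine B 564/1376 = 41.0%, the protein-subunit vaccine 27/84 = 32.1% → Vaccine B
Under-40: Vaccine B 203/285 = 71.2%, the protein-subunit vaccine 1551/2661 = 58.3% → Vaccine B
Overall: Vaccine B 767/1661 = 46.2%, the protein-subunit vaccine 1578/2745 = 57.5% → the protein-subunit vaccine
Vaccine B wins each age group but the protein-subunit vaccine wins overall — the comparison reverses. Vaccine B's recipients skew toward 65-plus, which has a lower base rate.

Yes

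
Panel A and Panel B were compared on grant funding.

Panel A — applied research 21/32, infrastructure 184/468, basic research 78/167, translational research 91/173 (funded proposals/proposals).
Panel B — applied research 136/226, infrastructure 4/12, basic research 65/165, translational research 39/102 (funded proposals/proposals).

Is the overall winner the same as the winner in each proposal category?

Applied research: Panel A 21/32 = 65.6%, Panel B 136/226 = 60.2% → Panel A
Infrastructure: Panel A 184/468 = 39.3%, Panel B 4/12 = 33.3% → Panel A
Basic research: Panel A 78/167 = 46.7%, Panel B 65/165 = 39.4% → Panel A
Translational research: Panel A 91/173 = 52.6%, Panel B 39/102 = 38.2% → Panel A
Overall: Panel A 374/840 = 44.5%, Panel B 244/505 = 48.3% → Panel B
Panel A wins each proposal group but Panel B wins overall — the comparison reverses. Panel A's proposals skew toward infrastructure, which has a lower base rate.

No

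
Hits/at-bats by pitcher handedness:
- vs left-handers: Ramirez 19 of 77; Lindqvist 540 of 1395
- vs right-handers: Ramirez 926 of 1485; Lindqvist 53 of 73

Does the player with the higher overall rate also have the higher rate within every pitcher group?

Vs left-handers: Ramirez 19/77 = 24.7%, Lindqvist 540/1395 = 38.7% → Lindqvist
Vs right-handers: Ramirez 926/1485 = 62.4%, Lindqvist 53/73 = 72.6% → Lindqvist
Overall: Ramirez 945/1562 = 60.5%, Lindqvist 593/1468 = 40.4% → Ramirez
Lindqvist wins each pitcher group but Ramirez wins overall — the comparison reverses. Lindqvist's at-bats skew toward vs left-handers, which has a lower base rate.

No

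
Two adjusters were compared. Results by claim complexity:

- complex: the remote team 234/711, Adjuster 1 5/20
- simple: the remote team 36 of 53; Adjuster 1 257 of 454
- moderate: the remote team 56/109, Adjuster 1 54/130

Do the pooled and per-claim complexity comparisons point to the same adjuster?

No

Complex: the remote team 234/711 = 32.9%, Adjuster 1 5/20 = 25.0% → the remote team
Simple: the remote team 36/53 = 67.9%, Adjuster 1 257/454 = 56.6% → the remote team
Moderate: the remote team 56/109 = 51.4%, Adjuster 1 54/130 = 41.5% → the remote team
Overall: the remote team 326/873 = 37.3%, Adjuster 1 316/604 = 52.3% → Adjuster 1
The remote team wins each claim group but Adjuster 1 wins overall — the comparison reverses. The remote team's claims skew toward complex, which has a lower base rate.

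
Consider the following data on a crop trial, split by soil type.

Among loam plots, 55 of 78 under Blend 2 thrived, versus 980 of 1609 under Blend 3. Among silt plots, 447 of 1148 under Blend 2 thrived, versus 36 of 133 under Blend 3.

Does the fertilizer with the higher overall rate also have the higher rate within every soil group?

Loam: Blend 2 55/78 = 70.5%, Blend 3 980/1609 = 60.9% → Blend 2
Silt: Blend 2 447/1148 = 38.9%, Blend 3 36/133 = 27.1% → Blend 2
Overall: Blend 2 502/1226 = 40.9%, Blend 3 1016/1742 = 58.3% → Blend 3
Blend 2 wins each soil group but Blend 3 wins overall — the comparison reverses. Blend 2's plots skew toward silt, which has a lower base rate.

No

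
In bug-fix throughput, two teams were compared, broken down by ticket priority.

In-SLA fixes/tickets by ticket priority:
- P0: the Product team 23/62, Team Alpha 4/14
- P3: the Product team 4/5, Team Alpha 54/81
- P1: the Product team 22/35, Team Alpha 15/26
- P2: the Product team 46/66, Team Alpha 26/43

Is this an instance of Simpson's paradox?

P0: the Product team 23/62 = 37.1%, Team Alpha 4/14 = 28.6% → the Product team
P3: the Product team 4/5 = 80.0%, Team Alpha 54/81 = 66.7% → the Product team
P1: the Product team 22/35 = 62.9%, Team Alpha 15/26 = 57.7% → the Product team
P2: the Product team 46/66 = 69.7%, Team Alpha 26/43 = 60.5% → the Product team
Overall: the Product team 95/168 = 56.5%, Team Alpha 99/164 = 60.4% → Team Alpha
The Product team wins each ticket group but Team Alpha wins overall — the comparison reverses. The Product team's tickets skew toward P0, which has a lower base rate.

Yes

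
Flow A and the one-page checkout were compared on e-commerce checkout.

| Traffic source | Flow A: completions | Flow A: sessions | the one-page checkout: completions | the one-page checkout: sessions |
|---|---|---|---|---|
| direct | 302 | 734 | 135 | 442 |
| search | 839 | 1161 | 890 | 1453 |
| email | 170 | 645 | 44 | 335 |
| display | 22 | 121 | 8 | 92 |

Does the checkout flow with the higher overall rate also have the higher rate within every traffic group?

Yes

Direct: Flow A 302/734 = 41.1%, the one-page checkout 135/442 = 30.5% → Flow A
Search: Flow A 839/1161 = 72.3%, the one-page checkout 890/1453 = 61.3% → Flow A
Email: Flow A 170/645 = 26.4%, the one-page checkout 44/335 = 13.1% → Flow A
Display: Flow A 22/121 = 18.2%, the one-page checkout 8/92 = 8.7% → Flow A
Overall: Flow A 1333/2661 = 50.1%, the one-page checkout 1077/2322 = 46.4% → Flow A
Flow A wins overall and in every traffic group — no reversal.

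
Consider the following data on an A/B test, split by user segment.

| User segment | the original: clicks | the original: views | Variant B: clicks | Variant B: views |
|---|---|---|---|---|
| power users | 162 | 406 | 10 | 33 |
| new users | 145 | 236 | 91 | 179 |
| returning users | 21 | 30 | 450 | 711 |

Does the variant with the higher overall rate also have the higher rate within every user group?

No

Power users: the original 162/406 = 39.9%, Variant B 10/33 = 30.3% → the original
New users: the original 145/236 = 61.4%, Variant B 91/179 = 50.8% → the original
Returning users: the original 21/30 = 70.0%, Variant B 450/711 = 63.3% → the original
Overall: the original 328/672 = 48.8%, Variant B 551/923 = 59.7% → Variant B
The original wins each user group but Variant B wins overall — the comparison reverses. The original's views skew toward power users, which has a lower base rate.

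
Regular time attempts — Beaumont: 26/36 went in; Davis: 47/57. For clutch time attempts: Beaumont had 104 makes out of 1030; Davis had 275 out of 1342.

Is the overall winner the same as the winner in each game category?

Yes

Regular time: Beaumont 26/36 = 72.2%, Davis 47/57 = 82.5% → Davis
Clutch time: Beaumont 104/1030 = 10.1%, Davis 275/1342 = 20.5% → Davis
Overall: Beaumont 130/1066 = 12.2%, Davis 322/1399 = 23.0% → Davis
Davis wins overall and in every game group — no reversal.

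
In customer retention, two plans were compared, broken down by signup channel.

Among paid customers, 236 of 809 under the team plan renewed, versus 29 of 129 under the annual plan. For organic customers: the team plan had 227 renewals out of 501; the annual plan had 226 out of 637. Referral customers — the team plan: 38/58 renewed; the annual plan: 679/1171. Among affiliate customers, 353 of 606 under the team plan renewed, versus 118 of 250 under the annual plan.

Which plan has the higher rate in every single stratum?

Paid: the team plan 236/809 = 29.2%, the annual plan 29/129 = 22.5% → the team plan
Organic: the team plan 227/501 = 45.3%, the annual plan 226/637 = 35.5% → the team plan
Referral: the team plan 38/58 = 65.5%, the annual plan 679/1171 = 58.0% → the team plan
Affiliate: the team plan 353/606 = 58.3%, the annual plan 118/250 = 47.2% → the team plan
The team plan has the higher rate in all 4 groups.

the team plan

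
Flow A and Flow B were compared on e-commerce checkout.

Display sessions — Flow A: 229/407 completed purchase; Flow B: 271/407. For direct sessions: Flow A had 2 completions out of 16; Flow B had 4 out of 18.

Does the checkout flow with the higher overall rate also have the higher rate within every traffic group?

Display: Flow A 229/407 = 56.3%, Flow B 271/407 = 66.6% → Flow B
Direct: Flow A 2/16 = 12.5%, Flow B 4/18 = 22.2% → Flow B
Overall: Flow A 231/423 = 54.6%, Flow B 275/425 = 64.7% → Flow B
Flow B wins overall and in every traffic group — no reversal.

Yes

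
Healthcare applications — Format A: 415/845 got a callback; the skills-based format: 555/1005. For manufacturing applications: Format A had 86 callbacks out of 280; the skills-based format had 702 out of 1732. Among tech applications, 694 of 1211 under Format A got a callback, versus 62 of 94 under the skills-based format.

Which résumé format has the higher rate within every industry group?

Healthcare: Format A 415/845 = 49.1%, the skills-based format 555/1005 = 55.2% → the skills-based format
Manufacturing: Format A 86/280 = 30.7%, the skills-based format 702/1732 = 40.5% → the skills-based format
Tech: Format A 694/1211 = 57.3%, the skills-based format 62/94 = 66.0% → the skills-based format
The skills-based format has the higher rate in all 3 groups.

the skills-based format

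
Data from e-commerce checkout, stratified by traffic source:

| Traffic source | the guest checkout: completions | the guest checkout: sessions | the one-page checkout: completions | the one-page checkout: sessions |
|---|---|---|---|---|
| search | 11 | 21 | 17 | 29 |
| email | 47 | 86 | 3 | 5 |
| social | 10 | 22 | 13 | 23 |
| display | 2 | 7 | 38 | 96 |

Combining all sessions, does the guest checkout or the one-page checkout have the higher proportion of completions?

Search: the guest checkout 11/21 = 52.4%, the one-page checkout 17/29 = 58.6% → the one-page checkout
Email: the guest checkout 47/86 = 54.7%, the one-page checkout 3/5 = 60.0% → the one-page checkout
Social: the guest checkout 10/22 = 45.5%, the one-page checkout 13/23 = 56.5% → the one-page checkout
Display: the guest checkout 2/7 = 28.6%, the one-page checkout 38/96 = 39.6% → the one-page checkout
Overall: the guest checkout 70/136 = 51.5%, the one-page checkout 71/153 = 46.4% → the guest checkout
(The one-page checkout wins every traffic group but the guest checkout wins overall — the one-page checkout's sessions skew toward the low-rate display group.)

the guest checkout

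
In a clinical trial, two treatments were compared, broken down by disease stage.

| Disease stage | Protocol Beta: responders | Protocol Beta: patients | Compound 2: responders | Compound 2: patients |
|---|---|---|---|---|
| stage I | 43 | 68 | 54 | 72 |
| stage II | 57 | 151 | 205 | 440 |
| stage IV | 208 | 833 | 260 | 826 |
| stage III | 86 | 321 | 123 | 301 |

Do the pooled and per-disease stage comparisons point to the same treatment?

Stage I: Protocol Beta 43/68 = 63.2%, Compound 2 54/72 = 75.0% → Compound 2
Stage II: Protocol Beta 57/151 = 37.7%, Compound 2 205/440 = 46.6% → Compound 2
Stage IV: Protocol Beta 208/833 = 25.0%, Compound 2 260/826 = 31.5% → Compound 2
Stage III: Protocol Beta 86/321 = 26.8%, Compound 2 123/301 = 40.9% → Compound 2
Overall: Protocol Beta 394/1373 = 28.7%, Compound 2 642/1639 = 39.2% → Compound 2
Compound 2 wins overall and in every disease group — no reversal.

Yes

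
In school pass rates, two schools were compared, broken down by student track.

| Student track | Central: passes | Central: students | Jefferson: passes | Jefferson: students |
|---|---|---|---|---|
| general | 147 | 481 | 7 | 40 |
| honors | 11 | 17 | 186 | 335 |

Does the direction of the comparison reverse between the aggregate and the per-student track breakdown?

General: Central 147/481 = 30.6%, Jefferson 7/40 = 17.5% → Central
Honors: Central 11/17 = 64.7%, Jefferson 186/335 = 55.5% → Central
Overall: Central 158/498 = 31.7%, Jefferson 193/375 = 51.5% → Jefferson
Central wins each student group but Jefferson wins overall — the comparison reverses. Central's students skew toward general, which has a lower base rate.

Yes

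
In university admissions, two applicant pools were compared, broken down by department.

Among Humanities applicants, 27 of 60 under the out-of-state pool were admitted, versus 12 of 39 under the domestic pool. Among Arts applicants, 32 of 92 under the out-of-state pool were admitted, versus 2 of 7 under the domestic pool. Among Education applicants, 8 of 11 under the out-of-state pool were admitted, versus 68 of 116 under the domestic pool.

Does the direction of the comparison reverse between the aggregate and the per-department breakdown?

Yes

Humanities: the out-of-state pool 27/60 = 45.0%, the domestic pool 12/39 = 30.8% → the out-of-state pool
Arts: the out-of-state pool 32/92 = 34.8%, the domestic pool 2/7 = 28.6% → the out-of-state pool
Education: the out-of-state pool 8/11 = 72.7%, the domestic pool 68/116 = 58.6% → the out-of-state pool
Overall: the out-of-state pool 67/163 = 41.1%, the domestic pool 82/162 = 50.6% → the domestic pool
The out-of-state pool wins each department group but the domestic pool wins overall — the comparison reverses. The out-of-state pool's applicants skew toward Arts, which has a lower base rate.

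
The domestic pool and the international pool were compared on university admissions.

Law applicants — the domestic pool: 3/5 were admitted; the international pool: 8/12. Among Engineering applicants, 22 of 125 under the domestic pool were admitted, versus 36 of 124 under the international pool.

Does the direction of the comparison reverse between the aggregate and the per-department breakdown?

Law: the domestic pool 3/5 = 60.0%, the international pool 8/12 = 66.7% → the international pool
Engineering: the domestic pool 22/125 = 17.6%, the international pool 36/124 = 29.0% → the international pool
Overall: the domestic pool 25/130 = 19.2%, the international pool 44/136 = 32.4% → the international pool
The international pool wins overall and in every department group — no reversal.

No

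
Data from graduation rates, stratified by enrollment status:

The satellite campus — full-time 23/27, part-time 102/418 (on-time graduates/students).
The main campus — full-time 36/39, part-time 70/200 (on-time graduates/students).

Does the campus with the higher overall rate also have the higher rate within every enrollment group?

Yes

Full-time: the satellite campus 23/27 = 85.2%, the main campus 36/39 = 92.3% → the main campus
Part-time: the satellite campus 102/418 = 24.4%, the main campus 70/200 = 35.0% → the main campus
Overall: the satellite campus 125/445 = 28.1%, the main campus 106/239 = 44.4% → the main campus
The main campus wins overall and in every enrollment group — no reversal.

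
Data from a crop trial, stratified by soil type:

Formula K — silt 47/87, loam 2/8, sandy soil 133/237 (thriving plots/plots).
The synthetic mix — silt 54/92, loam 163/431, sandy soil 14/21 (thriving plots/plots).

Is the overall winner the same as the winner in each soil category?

Silt: Formula K 47/87 = 54.0%, the synthetic mix 54/92 = 58.7% → the synthetic mix
Loam: Formula K 2/8 = 25.0%, the synthetic mix 163/431 = 37.8% → the synthetic mix
Sandy soil: Formula K 133/237 = 56.1%, the synthetic mix 14/21 = 66.7% → the synthetic mix
Overall: Formula K 182/332 = 54.8%, the synthetic mix 231/544 = 42.5% → Formula K
The synthetic mix wins each soil group but Formula K wins overall — the comparison reverses. The synthetic mix's plots skew toward loam, which has a lower base rate.

No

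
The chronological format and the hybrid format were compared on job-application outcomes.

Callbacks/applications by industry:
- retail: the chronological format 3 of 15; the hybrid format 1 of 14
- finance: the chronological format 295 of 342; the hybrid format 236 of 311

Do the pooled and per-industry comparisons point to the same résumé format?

Yes

Retail: the chronological format 3/15 = 20.0%, the hybrid format 1/14 = 7.1% → the chronological format
Finance: the chronological format 295/342 = 86.3%, the hybrid format 236/311 = 75.9% → the chronological format
Overall: the chronological format 298/357 = 83.5%, the hybrid format 237/325 = 72.9% → the chronological format
The chronological format wins overall and in every industry group — no reversal.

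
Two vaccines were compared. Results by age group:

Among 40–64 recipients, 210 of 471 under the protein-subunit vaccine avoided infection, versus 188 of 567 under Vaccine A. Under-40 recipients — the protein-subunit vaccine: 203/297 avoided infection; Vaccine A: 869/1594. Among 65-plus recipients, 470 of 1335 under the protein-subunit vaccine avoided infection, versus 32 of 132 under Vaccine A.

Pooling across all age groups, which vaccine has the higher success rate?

Vaccine A

40–64: the protein-subunit vaccine 210/471 = 44.6%, Vaccine A 188/567 = 33.2% → the protein-subunit vaccine
Under-40: the protein-subunit vaccine 203/297 = 68.4%, Vaccine A 869/1594 = 54.5% → the protein-subunit vaccine
65-plus: the protein-subunit vaccine 470/1335 = 35.2%, Vaccine A 32/132 = 24.2% → the protein-subunit vaccine
Overall: the protein-subunit vaccine 883/2103 = 42.0%, Vaccine A 1089/2293 = 47.5% → Vaccine A
(The protein-subunit vaccine wins every age group but Vaccine A wins overall — the protein-subunit vaccine's recipients skew toward the low-rate 65-plus group.)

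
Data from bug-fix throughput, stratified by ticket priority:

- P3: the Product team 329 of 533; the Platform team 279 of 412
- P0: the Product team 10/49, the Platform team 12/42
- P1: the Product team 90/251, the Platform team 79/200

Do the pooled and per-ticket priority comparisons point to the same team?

Yes

P3: the Product team 329/533 = 61.7%, the Platform team 279/412 = 67.7% → the Platform team
P0: the Product team 10/49 = 20.4%, the Platform team 12/42 = 28.6% → the Platform team
P1: the Product team 90/251 = 35.9%, the Platform team 79/200 = 39.5% → the Platform team
Overall: the Product team 429/833 = 51.5%, the Platform team 370/654 = 56.6% → the Platform team
The Platform team wins overall and in every ticket group — no reversal.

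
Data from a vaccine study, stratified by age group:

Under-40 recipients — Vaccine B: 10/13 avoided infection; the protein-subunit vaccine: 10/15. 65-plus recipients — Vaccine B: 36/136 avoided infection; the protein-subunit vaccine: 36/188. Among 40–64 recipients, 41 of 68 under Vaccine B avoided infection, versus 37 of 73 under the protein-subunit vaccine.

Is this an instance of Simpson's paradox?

Under-40: Vaccine B 10/13 = 76.9%, the protein-subunit vaccine 10/15 = 66.7% → Vaccine B
65-plus: Vaccine B 36/136 = 26.5%, the protein-subunit vaccine 36/188 = 19.1% → Vaccine B
40–64: Vaccine B 41/68 = 60.3%, the protein-subunit vaccine 37/73 = 50.7% → Vaccine B
Overall: Vaccine B 87/217 = 40.1%, the protein-subunit vaccine 83/276 = 30.1% → Vaccine B
Vaccine B wins overall and in every age group — no reversal.

No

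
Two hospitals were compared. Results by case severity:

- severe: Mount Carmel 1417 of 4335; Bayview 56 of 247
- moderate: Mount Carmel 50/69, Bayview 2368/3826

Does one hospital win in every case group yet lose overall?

Severe: Mount Carmel 1417/4335 = 32.7%, Bayview 56/247 = 22.7% → Mount Carmel
Moderate: Mount Carmel 50/69 = 72.5%, Bayview 2368/3826 = 61.9% → Mount Carmel
Overall: Mount Carmel 1467/4404 = 33.3%, Bayview 2424/4073 = 59.5% → Bayview
Mount Carmel wins each case group but Bayview wins overall — the comparison reverses. Mount Carmel's patients skew toward severe, which has a lower base rate.

Yes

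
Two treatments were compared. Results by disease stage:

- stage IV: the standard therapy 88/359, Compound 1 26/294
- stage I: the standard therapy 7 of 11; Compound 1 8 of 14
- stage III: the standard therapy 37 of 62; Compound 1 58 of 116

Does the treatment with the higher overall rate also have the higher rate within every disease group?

Yes

Stage IV: the standard therapy 88/359 = 24.5%, Compound 1 26/294 = 8.8% → the standard therapy
Stage I: the standard therapy 7/11 = 63.6%, Compound 1 8/14 = 57.1% → the standard therapy
Stage III: the standard therapy 37/62 = 59.7%, Compound 1 58/116 = 50.0% → the standard therapy
Overall: the standard therapy 132/432 = 30.6%, Compound 1 92/424 = 21.7% → the standard therapy
The standard therapy wins overall and in every disease group — no reversal.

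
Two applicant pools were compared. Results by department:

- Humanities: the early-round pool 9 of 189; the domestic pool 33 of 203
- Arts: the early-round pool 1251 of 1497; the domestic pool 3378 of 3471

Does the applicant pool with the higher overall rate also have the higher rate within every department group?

Humanities: the early-round pool 9/189 = 4.8%, the domestic pool 33/203 = 16.3% → the domestic pool
Arts: the early-round pool 1251/1497 = 83.6%, the domestic pool 3378/3471 = 97.3% → the domestic pool
Overall: the early-round pool 1260/1686 = 74.7%, the domestic pool 3411/3674 = 92.8% → the domestic pool
The domestic pool wins overall and in every department group — no reversal.

Yes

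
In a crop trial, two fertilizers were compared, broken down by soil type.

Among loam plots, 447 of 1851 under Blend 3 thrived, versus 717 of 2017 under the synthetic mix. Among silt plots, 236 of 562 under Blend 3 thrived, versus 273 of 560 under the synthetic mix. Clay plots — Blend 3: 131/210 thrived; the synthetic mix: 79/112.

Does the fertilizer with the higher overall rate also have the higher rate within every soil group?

Yes

Loam: Blend 3 447/1851 = 24.1%, the synthetic mix 717/2017 = 35.5% → the synthetic mix
Silt: Blend 3 236/562 = 42.0%, the synthetic mix 273/560 = 48.8% → the synthetic mix
Clay: Blend 3 131/210 = 62.4%, the synthetic mix 79/112 = 70.5% → the synthetic mix
Overall: Blend 3 814/2623 = 31.0%, the synthetic mix 1069/2689 = 39.8% → the synthetic mix
The synthetic mix wins overall and in every soil group — no reversal.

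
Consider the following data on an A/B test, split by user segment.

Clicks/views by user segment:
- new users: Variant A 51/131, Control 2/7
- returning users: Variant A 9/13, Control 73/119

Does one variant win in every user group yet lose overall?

Yes

New users: Variant A 51/131 = 38.9%, Control 2/7 = 28.6% → Variant A
Returning users: Variant A 9/13 = 69.2%, Control 73/119 = 61.3% → Variant A
Overall: Variant A 60/144 = 41.7%, Control 75/126 = 59.5% → Control
Variant A wins each user group but Control wins overall — the comparison reverses. Variant A's views skew toward new users, which has a lower base rate.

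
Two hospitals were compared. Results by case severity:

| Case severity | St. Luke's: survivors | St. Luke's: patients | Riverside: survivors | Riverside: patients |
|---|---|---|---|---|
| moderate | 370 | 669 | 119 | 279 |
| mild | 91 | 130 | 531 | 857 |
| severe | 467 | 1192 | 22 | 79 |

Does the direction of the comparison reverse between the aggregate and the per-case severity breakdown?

Yes

Moderate: St. Luke's 370/669 = 55.3%, Riverside 119/279 = 42.7% → St. Luke's
Mild: St. Luke's 91/130 = 70.0%, Riverside 531/857 = 62.0% → St. Luke's
Severe: St. Luke's 467/1192 = 39.2%, Riverside 22/79 = 27.8% → St. Luke's
Overall: St. Luke's 928/1991 = 46.6%, Riverside 672/1215 = 55.3% → Riverside
St. Luke's wins each case group but Riverside wins overall — the comparison reverses. St. Luke's's patients skew toward severe, which has a lower base rate.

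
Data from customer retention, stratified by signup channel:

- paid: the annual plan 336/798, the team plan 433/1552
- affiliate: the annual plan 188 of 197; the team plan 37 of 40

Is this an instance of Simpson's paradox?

No

Paid: the annual plan 336/798 = 42.1%, the team plan 433/1552 = 27.9% → the annual plan
Affiliate: the annual plan 188/197 = 95.4%, the team plan 37/40 = 92.5% → the annual plan
Overall: the annual plan 524/995 = 52.7%, the team plan 470/1592 = 29.5% → the annual plan
The annual plan wins overall and in every signup group — no reversal.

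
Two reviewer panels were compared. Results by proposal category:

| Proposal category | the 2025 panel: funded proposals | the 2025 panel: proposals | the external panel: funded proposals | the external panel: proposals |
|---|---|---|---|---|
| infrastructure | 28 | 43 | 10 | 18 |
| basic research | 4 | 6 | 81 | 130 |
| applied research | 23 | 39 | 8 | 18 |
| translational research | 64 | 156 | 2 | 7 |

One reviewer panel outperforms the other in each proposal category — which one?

the 2025 panel

Infrastructure: the 2025 panel 28/43 = 65.1%, the external panel 10/18 = 55.6% → the 2025 panel
Basic research: the 2025 panel 4/6 = 66.7%, the external panel 81/130 = 62.3% → the 2025 panel
Applied research: the 2025 panel 23/39 = 59.0%, the external panel 8/18 = 44.4% → the 2025 panel
Translational research: the 2025 panel 64/156 = 41.0%, the external panel 2/7 = 28.6% → the 2025 panel
The 2025 panel has the higher rate in all 4 groups.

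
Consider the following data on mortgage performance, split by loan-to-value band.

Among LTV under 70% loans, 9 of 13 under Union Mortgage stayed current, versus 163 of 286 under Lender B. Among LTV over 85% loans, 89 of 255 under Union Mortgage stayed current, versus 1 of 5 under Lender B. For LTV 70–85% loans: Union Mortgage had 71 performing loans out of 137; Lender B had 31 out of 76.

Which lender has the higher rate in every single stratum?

LTV under 70%: Union Mortgage 9/13 = 69.2%, Lender B 163/286 = 57.0% → Union Mortgage
LTV over 85%: Union Mortgage 89/255 = 34.9%, Lender B 1/5 = 20.0% → Union Mortgage
LTV 70–85%: Union Mortgage 71/137 = 51.8%, Lender B 31/76 = 40.8% → Union Mortgage
Union Mortgage has the higher rate in all 3 groups.

Union Mortgage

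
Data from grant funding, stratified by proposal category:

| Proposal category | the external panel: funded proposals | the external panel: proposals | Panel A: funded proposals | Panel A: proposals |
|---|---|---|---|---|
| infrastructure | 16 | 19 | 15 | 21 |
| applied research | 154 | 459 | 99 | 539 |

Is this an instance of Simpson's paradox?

No

Infrastructure: the external panel 16/19 = 84.2%, Panel A 15/21 = 71.4% → the external panel
Applied research: the external panel 154/459 = 33.6%, Panel A 99/539 = 18.4% → the external panel
Overall: the external panel 170/478 = 35.6%, Panel A 114/560 = 20.4% → the external panel
The external panel wins overall and in every proposal group — no reversal.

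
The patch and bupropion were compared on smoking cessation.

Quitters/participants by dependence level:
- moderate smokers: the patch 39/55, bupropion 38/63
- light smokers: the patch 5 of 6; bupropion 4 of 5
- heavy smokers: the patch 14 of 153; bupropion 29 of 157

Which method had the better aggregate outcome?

Moderate smokers: the patch 39/55 = 70.9%, bupropion 38/63 = 60.3% → the patch
Light smokers: the patch 5/6 = 83.3%, bupropion 4/5 = 80.0% → the patch
Heavy smokers: the patch 14/153 = 9.2%, bupropion 29/157 = 18.5% → bupropion
Overall: the patch 58/214 = 27.1%, bupropion 71/225 = 31.6% → bupropion
(Neither sweeps every dependence group, but bupropion has the higher pooled rate.)

bupropion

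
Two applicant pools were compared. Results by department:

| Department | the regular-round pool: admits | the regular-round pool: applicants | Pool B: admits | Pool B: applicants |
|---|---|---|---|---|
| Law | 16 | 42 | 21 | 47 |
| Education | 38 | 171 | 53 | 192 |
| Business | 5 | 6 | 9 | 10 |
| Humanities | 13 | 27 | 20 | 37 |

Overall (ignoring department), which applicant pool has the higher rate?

Law: the regular-round pool 16/42 = 38.1%, Pool B 21/47 = 44.7% → Pool B
Education: the regular-round pool 38/171 = 22.2%, Pool B 53/192 = 27.6% → Pool B
Business: the regular-round pool 5/6 = 83.3%, Pool B 9/10 = 90.0% → Pool B
Humanities: the regular-round pool 13/27 = 48.1%, Pool B 20/37 = 54.1% → Pool B
Overall: the regular-round pool 72/246 = 29.3%, Pool B 103/286 = 36.0% → Pool B

Pool B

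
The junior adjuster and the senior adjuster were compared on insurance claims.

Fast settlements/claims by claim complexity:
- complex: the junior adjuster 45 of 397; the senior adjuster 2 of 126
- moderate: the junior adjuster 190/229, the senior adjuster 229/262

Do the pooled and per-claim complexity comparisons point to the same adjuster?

Complex: the junior adjuster 45/397 = 11.3%, the senior adjuster 2/126 = 1.6% → the junior adjuster
Moderate: the junior adjuster 190/229 = 83.0%, the senior adjuster 229/262 = 87.4% → the senior adjuster
Overall: the junior adjuster 235/626 = 37.5%, the senior adjuster 231/388 = 59.5% → the senior adjuster
Neither sweeps: the junior adjuster wins 1 of 2 groups, the senior adjuster wins 1. The senior adjuster wins overall but not every group — no Simpson reversal.

No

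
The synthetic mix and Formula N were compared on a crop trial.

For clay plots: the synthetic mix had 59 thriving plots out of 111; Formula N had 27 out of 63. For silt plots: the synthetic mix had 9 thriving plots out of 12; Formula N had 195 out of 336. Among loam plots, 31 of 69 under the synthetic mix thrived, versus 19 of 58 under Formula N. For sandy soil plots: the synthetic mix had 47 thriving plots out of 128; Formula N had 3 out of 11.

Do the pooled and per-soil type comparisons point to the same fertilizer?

No

Clay: the synthetic mix 59/111 = 53.2%, Formula N 27/63 = 42.9% → the synthetic mix
Silt: the synthetic mix 9/12 = 75.0%, Formula N 195/336 = 58.0% → the synthetic mix
Loam: the synthetic mix 31/69 = 44.9%, Formula N 19/58 = 32.8% → the synthetic mix
Sandy soil: the synthetic mix 47/128 = 36.7%, Formula N 3/11 = 27.3% → the synthetic mix
Overall: the synthetic mix 146/320 = 45.6%, Formula N 244/468 = 52.1% → Formula N
The synthetic mix wins each soil group but Formula N wins overall — the comparison reverses. The synthetic mix's plots skew toward sandy soil, which has a lower base rate.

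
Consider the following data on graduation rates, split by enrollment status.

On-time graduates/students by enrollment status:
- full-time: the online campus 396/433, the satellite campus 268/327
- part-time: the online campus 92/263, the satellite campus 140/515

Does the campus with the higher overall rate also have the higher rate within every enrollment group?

Full-time: the online campus 396/433 = 91.5%, the satellite campus 268/327 = 82.0% → the online campus
Part-time: the online campus 92/263 = 35.0%, the satellite campus 140/515 = 27.2% → the online campus
Overall: the online campus 488/696 = 70.1%, the satellite campus 408/842 = 48.5% → the online campus
The online campus wins overall and in every enrollment group — no reversal.

Yes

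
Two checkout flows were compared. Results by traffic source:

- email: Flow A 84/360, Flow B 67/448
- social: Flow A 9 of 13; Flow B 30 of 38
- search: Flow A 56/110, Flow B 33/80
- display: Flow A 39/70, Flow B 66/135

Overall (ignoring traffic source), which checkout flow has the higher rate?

Flow A

Email: Flow A 84/360 = 23.3%, Flow B 67/448 = 15.0% → Flow A
Social: Flow A 9/13 = 69.2%, Flow B 30/38 = 78.9% → Flow B
Search: Flow A 56/110 = 50.9%, Flow B 33/80 = 41.2% → Flow A
Display: Flow A 39/70 = 55.7%, Flow B 66/135 = 48.9% → Flow A
Overall: Flow A 188/553 = 34.0%, Flow B 196/701 = 28.0% → Flow A
(Neither sweeps every traffic group, but Flow A has the higher pooled rate.)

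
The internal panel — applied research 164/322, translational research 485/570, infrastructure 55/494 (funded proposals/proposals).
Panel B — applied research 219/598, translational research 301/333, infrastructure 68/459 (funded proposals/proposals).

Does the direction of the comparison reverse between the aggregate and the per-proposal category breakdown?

Applied research: the internal panel 164/322 = 50.9%, Panel B 219/598 = 36.6% → the internal panel
Translational research: the internal panel 485/570 = 85.1%, Panel B 301/333 = 90.4% → Panel B
Infrastructure: the internal panel 55/494 = 11.1%, Panel B 68/459 = 14.8% → Panel B
Overall: the internal panel 704/1386 = 50.8%, Panel B 588/1390 = 42.3% → the internal panel
Neither sweeps: the internal panel wins 1 of 3 groups, Panel B wins 2. The internal panel wins overall but not every group — no Simpson reversal.

No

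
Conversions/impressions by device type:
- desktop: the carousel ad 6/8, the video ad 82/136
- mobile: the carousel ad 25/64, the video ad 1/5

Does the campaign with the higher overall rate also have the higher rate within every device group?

No

Desktop: the carousel ad 6/8 = 75.0%, the video ad 82/136 = 60.3% → the carousel ad
Mobile: the carousel ad 25/64 = 39.1%, the video ad 1/5 = 20.0% → the carousel ad
Overall: the carousel ad 31/72 = 43.1%, the video ad 83/141 = 58.9% → the video ad
The carousel ad wins each device group but the video ad wins overall — the comparison reverses. The carousel ad's impressions skew toward mobile, which has a lower base rate.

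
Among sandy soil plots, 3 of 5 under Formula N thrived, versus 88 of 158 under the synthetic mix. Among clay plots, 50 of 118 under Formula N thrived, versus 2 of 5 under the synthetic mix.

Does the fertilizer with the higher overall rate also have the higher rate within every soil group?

Sandy soil: Formula N 3/5 = 60.0%, the synthetic mix 88/158 = 55.7% → Formula N
Clay: Formula N 50/118 = 42.4%, the synthetic mix 2/5 = 40.0% → Formula N
Overall: Formula N 53/123 = 43.1%, the synthetic mix 90/163 = 55.2% → the synthetic mix
Formula N wins each soil group but the synthetic mix wins overall — the comparison reverses. Formula N's plots skew toward clay, which has a lower base rate.

No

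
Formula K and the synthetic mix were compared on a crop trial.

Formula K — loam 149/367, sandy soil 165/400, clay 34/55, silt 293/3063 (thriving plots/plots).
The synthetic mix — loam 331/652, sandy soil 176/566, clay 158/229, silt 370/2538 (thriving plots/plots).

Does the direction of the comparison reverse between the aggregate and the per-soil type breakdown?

Loam: Formula K 149/367 = 40.6%, the synthetic mix 331/652 = 50.8% → the synthetic mix
Sandy soil: Formula K 165/400 = 41.2%, the synthetic mix 176/566 = 31.1% → Formula K
Clay: Formula K 34/55 = 61.8%, the synthetic mix 158/229 = 69.0% → the synthetic mix
Silt: Formula K 293/3063 = 9.6%, the synthetic mix 370/2538 = 14.6% → the synthetic mix
Overall: Formula K 641/3885 = 16.5%, the synthetic mix 1035/3985 = 26.0% → the synthetic mix
Neither sweeps: Formula K wins 1 of 4 groups, the synthetic mix wins 3. The synthetic mix wins overall but not every group — no Simpson reversal.

No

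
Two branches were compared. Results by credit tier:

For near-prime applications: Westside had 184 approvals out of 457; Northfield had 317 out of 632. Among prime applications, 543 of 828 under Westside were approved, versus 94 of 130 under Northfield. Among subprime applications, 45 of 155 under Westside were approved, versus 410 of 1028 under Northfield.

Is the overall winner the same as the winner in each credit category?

No

Near-prime: Westside 184/457 = 40.3%, Northfield 317/632 = 50.2% → Northfield
Prime: Westside 543/828 = 65.6%, Northfield 94/130 = 72.3% → Northfield
Subprime: Westside 45/155 = 29.0%, Northfield 410/1028 = 39.9% → Northfield
Overall: Westside 772/1440 = 53.6%, Northfield 821/1790 = 45.9% → Westside
Northfield wins each credit group but Westside wins overall — the comparison reverses. Northfield's applications skew toward subprime, which has a lower base rate.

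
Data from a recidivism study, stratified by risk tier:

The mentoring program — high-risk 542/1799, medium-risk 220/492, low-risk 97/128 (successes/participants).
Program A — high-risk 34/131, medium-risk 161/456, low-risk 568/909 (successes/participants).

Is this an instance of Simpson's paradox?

Yes

High-risk: the mentoring program 542/1799 = 30.1%, Program A 34/131 = 26.0% → the mentoring program
Medium-risk: the mentoring program 220/492 = 44.7%, Program A 161/456 = 35.3% → the mentoring program
Low-risk: the mentoring program 97/128 = 75.8%, Program A 568/909 = 62.5% → the mentoring program
Overall: the mentoring program 859/2419 = 35.5%, Program A 763/1496 = 51.0% → Program A
The mentoring program wins each risk group but Program A wins overall — the comparison reverses. The mentoring program's participants skew toward high-risk, which has a lower base rate.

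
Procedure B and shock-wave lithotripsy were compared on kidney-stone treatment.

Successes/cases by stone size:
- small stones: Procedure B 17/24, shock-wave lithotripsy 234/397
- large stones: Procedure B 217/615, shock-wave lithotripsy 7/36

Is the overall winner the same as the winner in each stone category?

Small stones: Procedure B 17/24 = 70.8%, shock-wave lithotripsy 234/397 = 58.9% → Procedure B
Large stones: Procedure B 217/615 = 35.3%, shock-wave lithotripsy 7/36 = 19.4% → Procedure B
Overall: Procedure B 234/639 = 36.6%, shock-wave lithotripsy 241/433 = 55.7% → shock-wave lithotripsy
Procedure B wins each stone group but shock-wave lithotripsy wins overall — the comparison reverses. Procedure B's cases skew toward large stones, which has a lower base rate.

No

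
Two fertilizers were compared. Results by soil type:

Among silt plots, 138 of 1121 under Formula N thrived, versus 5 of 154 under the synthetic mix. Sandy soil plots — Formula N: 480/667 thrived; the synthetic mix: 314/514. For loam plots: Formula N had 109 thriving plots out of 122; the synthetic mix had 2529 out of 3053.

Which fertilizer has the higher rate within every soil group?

Formula N

Silt: Formula N 138/1121 = 12.3%, the synthetic mix 5/154 = 3.2% → Formula N
Sandy soil: Formula N 480/667 = 72.0%, the synthetic mix 314/514 = 61.1% → Formula N
Loam: Formula N 109/122 = 89.3%, the synthetic mix 2529/3053 = 82.8% → Formula N
Formula N has the higher rate in all 3 groups.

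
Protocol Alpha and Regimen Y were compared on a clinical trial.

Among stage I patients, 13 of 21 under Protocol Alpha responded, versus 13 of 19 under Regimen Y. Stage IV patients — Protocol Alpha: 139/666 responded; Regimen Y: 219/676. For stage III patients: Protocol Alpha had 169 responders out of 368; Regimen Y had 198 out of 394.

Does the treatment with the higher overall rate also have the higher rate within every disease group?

Yes

Stage I: Protocol Alpha 13/21 = 61.9%, Regimen Y 13/19 = 68.4% → Regimen Y
Stage IV: Protocol Alpha 139/666 = 20.9%, Regimen Y 219/676 = 32.4% → Regimen Y
Stage III: Protocol Alpha 169/368 = 45.9%, Regimen Y 198/394 = 50.3% → Regimen Y
Overall: Protocol Alpha 321/1055 = 30.4%, Regimen Y 430/1089 = 39.5% → Regimen Y
Regimen Y wins overall and in every disease group — no reversal.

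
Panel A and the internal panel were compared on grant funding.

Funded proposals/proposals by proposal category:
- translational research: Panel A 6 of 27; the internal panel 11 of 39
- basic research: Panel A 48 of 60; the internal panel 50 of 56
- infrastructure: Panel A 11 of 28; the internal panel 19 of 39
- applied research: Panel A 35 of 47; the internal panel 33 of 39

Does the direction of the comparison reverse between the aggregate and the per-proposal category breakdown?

Translational research: Panel A 6/27 = 22.2%, the internal panel 11/39 = 28.2% → the internal panel
Basic research: Panel A 48/60 = 80.0%, the internal panel 50/56 = 89.3% → the internal panel
Infrastructure: Panel A 11/28 = 39.3%, the internal panel 19/39 = 48.7% → the internal panel
Applied research: Panel A 35/47 = 74.5%, the internal panel 33/39 = 84.6% → the internal panel
Overall: Panel A 100/162 = 61.7%, the internal panel 113/173 = 65.3% → the internal panel
The internal panel wins overall and in every proposal group — no reversal.

No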